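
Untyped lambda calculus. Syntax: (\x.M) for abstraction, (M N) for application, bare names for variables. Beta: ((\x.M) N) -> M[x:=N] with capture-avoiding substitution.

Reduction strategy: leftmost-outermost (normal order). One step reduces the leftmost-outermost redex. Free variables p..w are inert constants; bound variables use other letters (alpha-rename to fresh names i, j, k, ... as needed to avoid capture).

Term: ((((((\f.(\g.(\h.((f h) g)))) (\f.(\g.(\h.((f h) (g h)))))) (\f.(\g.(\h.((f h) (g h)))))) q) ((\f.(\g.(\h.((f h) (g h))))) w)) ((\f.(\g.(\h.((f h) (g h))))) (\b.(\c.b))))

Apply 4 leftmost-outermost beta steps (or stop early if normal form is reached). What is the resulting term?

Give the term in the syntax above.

Answer: ((((\g.(\h.((q h) (g h)))) (\f.(\g.(\h.((f h) (g h)))))) ((\f.(\g.(\h.((f h) (g h))))) w)) ((\f.(\g.(\h.((f h) (g h))))) (\b.(\c.b))))

Derivation:
Step 0: ((((((\f.(\g.(\h.((f h) g)))) (\f.(\g.(\h.((f h) (g h)))))) (\f.(\g.(\h.((f h) (g h)))))) q) ((\f.(\g.(\h.((f h) (g h))))) w)) ((\f.(\g.(\h.((f h) (g h))))) (\b.(\c.b))))
Step 1: (((((\g.(\h.(((\f.(\g.(\h.((f h) (g h))))) h) g))) (\f.(\g.(\h.((f h) (g h)))))) q) ((\f.(\g.(\h.((f h) (g h))))) w)) ((\f.(\g.(\h.((f h) (g h))))) (\b.(\c.b))))
Step 2: ((((\h.(((\f.(\g.(\h.((f h) (g h))))) h) (\f.(\g.(\h.((f h) (g h))))))) q) ((\f.(\g.(\h.((f h) (g h))))) w)) ((\f.(\g.(\h.((f h) (g h))))) (\b.(\c.b))))
Step 3: (((((\f.(\g.(\h.((f h) (g h))))) q) (\f.(\g.(\h.((f h) (g h)))))) ((\f.(\g.(\h.((f h) (g h))))) w)) ((\f.(\g.(\h.((f h) (g h))))) (\b.(\c.b))))
Step 4: ((((\g.(\h.((q h) (g h)))) (\f.(\g.(\h.((f h) (g h)))))) ((\f.(\g.(\h.((f h) (g h))))) w)) ((\f.(\g.(\h.((f h) (g h))))) (\b.(\c.b))))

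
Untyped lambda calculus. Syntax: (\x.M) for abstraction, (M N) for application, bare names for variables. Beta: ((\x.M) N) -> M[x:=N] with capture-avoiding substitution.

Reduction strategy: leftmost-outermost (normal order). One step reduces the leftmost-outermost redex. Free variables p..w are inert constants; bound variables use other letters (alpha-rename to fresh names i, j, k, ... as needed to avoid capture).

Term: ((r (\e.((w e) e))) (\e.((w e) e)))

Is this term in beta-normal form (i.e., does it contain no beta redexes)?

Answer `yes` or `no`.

Term: ((r (\e.((w e) e))) (\e.((w e) e)))
No beta redexes found.

Answer: yes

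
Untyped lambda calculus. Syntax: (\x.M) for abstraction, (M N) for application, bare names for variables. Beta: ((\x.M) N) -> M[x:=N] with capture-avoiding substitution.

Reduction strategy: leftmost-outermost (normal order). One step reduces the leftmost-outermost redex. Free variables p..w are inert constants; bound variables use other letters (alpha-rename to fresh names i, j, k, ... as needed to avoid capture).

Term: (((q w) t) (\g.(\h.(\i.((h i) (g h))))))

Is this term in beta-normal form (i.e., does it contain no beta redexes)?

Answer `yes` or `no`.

Term: (((q w) t) (\g.(\h.(\i.((h i) (g h))))))
No beta redexes found.

Answer: yes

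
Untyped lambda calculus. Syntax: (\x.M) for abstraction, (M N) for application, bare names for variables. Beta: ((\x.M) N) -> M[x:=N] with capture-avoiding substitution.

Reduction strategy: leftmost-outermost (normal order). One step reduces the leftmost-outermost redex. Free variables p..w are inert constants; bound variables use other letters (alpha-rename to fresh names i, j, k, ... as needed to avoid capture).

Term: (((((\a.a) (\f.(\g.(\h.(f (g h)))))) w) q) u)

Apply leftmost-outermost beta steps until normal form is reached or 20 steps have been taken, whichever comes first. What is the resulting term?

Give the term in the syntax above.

Answer: (w (q u))

Derivation:
Step 0: (((((\a.a) (\f.(\g.(\h.(f (g h)))))) w) q) u)
Step 1: ((((\f.(\g.(\h.(f (g h))))) w) q) u)
Step 2: (((\g.(\h.(w (g h)))) q) u)
Step 3: ((\h.(w (q h))) u)
Step 4: (w (q u))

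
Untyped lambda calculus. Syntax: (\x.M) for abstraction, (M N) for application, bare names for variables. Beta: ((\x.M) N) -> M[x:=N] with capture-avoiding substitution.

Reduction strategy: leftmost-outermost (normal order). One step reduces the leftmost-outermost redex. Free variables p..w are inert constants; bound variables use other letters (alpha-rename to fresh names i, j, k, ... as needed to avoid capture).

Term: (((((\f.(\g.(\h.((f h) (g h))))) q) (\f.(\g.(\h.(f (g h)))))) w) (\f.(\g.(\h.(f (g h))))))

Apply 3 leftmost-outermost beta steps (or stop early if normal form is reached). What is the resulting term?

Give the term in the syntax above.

Step 0: (((((\f.(\g.(\h.((f h) (g h))))) q) (\f.(\g.(\h.(f (g h)))))) w) (\f.(\g.(\h.(f (g h))))))
Step 1: ((((\g.(\h.((q h) (g h)))) (\f.(\g.(\h.(f (g h)))))) w) (\f.(\g.(\h.(f (g h))))))
Step 2: (((\h.((q h) ((\f.(\g.(\h.(f (g h))))) h))) w) (\f.(\g.(\h.(f (g h))))))
Step 3: (((q w) ((\f.(\g.(\h.(f (g h))))) w)) (\f.(\g.(\h.(f (g h))))))

Answer: (((q w) ((\f.(\g.(\h.(f (g h))))) w)) (\f.(\g.(\h.(f (g h))))))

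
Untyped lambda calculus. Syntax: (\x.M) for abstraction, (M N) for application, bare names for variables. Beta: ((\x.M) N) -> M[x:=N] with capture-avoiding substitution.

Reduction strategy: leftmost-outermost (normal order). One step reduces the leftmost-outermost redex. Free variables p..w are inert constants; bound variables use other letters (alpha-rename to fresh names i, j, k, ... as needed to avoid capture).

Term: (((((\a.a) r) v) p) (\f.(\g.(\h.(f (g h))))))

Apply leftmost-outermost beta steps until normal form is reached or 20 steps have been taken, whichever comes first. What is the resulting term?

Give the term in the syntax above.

Answer: (((r v) p) (\f.(\g.(\h.(f (g h))))))

Derivation:
Step 0: (((((\a.a) r) v) p) (\f.(\g.(\h.(f (g h))))))
Step 1: (((r v) p) (\f.(\g.(\h.(f (g h))))))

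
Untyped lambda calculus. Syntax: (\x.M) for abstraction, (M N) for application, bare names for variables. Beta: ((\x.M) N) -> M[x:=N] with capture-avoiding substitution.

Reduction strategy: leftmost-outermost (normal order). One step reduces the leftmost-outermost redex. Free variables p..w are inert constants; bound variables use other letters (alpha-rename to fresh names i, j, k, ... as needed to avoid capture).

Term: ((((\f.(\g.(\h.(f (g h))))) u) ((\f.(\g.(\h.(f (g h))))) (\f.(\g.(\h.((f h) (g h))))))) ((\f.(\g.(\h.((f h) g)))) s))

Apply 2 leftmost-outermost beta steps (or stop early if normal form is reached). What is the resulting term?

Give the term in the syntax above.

Step 0: ((((\f.(\g.(\h.(f (g h))))) u) ((\f.(\g.(\h.(f (g h))))) (\f.(\g.(\h.((f h) (g h))))))) ((\f.(\g.(\h.((f h) g)))) s))
Step 1: (((\g.(\h.(u (g h)))) ((\f.(\g.(\h.(f (g h))))) (\f.(\g.(\h.((f h) (g h))))))) ((\f.(\g.(\h.((f h) g)))) s))
Step 2: ((\h.(u (((\f.(\g.(\h.(f (g h))))) (\f.(\g.(\h.((f h) (g h)))))) h))) ((\f.(\g.(\h.((f h) g)))) s))

Answer: ((\h.(u (((\f.(\g.(\h.(f (g h))))) (\f.(\g.(\h.((f h) (g h)))))) h))) ((\f.(\g.(\h.((f h) g)))) s))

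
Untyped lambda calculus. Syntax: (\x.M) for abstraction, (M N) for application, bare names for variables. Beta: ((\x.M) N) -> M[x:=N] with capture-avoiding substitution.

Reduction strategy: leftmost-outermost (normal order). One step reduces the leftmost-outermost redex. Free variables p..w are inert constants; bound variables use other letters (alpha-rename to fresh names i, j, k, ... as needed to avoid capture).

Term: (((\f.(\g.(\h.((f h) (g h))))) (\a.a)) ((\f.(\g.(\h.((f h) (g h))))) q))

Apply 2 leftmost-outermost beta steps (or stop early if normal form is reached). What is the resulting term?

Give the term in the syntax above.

Answer: (\h.(((\a.a) h) (((\f.(\g.(\h.((f h) (g h))))) q) h)))

Derivation:
Step 0: (((\f.(\g.(\h.((f h) (g h))))) (\a.a)) ((\f.(\g.(\h.((f h) (g h))))) q))
Step 1: ((\g.(\h.(((\a.a) h) (g h)))) ((\f.(\g.(\h.((f h) (g h))))) q))
Step 2: (\h.(((\a.a) h) (((\f.(\g.(\h.((f h) (g h))))) q) h)))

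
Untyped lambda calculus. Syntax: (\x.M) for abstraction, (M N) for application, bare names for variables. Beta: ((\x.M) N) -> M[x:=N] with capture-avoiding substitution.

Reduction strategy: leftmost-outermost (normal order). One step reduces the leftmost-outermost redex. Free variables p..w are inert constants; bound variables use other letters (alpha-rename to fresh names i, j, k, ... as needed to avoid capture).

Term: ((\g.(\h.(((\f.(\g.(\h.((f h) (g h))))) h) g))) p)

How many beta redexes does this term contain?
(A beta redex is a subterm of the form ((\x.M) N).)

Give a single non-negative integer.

Answer: 2

Derivation:
Term: ((\g.(\h.(((\f.(\g.(\h.((f h) (g h))))) h) g))) p)
  Redex: ((\g.(\h.(((\f.(\g.(\h.((f h) (g h))))) h) g))) p)
  Redex: ((\f.(\g.(\h.((f h) (g h))))) h)
Total redexes: 2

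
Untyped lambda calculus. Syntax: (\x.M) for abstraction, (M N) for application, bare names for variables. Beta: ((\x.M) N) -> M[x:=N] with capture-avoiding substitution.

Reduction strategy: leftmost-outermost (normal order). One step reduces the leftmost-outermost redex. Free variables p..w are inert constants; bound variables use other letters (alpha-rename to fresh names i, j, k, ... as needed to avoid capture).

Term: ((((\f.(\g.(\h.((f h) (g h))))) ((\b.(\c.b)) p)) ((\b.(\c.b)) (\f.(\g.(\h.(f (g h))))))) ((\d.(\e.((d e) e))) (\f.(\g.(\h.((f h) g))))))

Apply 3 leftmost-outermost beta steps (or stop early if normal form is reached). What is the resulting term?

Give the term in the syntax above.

Step 0: ((((\f.(\g.(\h.((f h) (g h))))) ((\b.(\c.b)) p)) ((\b.(\c.b)) (\f.(\g.(\h.(f (g h))))))) ((\d.(\e.((d e) e))) (\f.(\g.(\h.((f h) g))))))
Step 1: (((\g.(\h.((((\b.(\c.b)) p) h) (g h)))) ((\b.(\c.b)) (\f.(\g.(\h.(f (g h))))))) ((\d.(\e.((d e) e))) (\f.(\g.(\h.((f h) g))))))
Step 2: ((\h.((((\b.(\c.b)) p) h) (((\b.(\c.b)) (\f.(\g.(\h.(f (g h)))))) h))) ((\d.(\e.((d e) e))) (\f.(\g.(\h.((f h) g))))))
Step 3: ((((\b.(\c.b)) p) ((\d.(\e.((d e) e))) (\f.(\g.(\h.((f h) g)))))) (((\b.(\c.b)) (\f.(\g.(\h.(f (g h)))))) ((\d.(\e.((d e) e))) (\f.(\g.(\h.((f h) g)))))))

Answer: ((((\b.(\c.b)) p) ((\d.(\e.((d e) e))) (\f.(\g.(\h.((f h) g)))))) (((\b.(\c.b)) (\f.(\g.(\h.(f (g h)))))) ((\d.(\e.((d e) e))) (\f.(\g.(\h.((f h) g)))))))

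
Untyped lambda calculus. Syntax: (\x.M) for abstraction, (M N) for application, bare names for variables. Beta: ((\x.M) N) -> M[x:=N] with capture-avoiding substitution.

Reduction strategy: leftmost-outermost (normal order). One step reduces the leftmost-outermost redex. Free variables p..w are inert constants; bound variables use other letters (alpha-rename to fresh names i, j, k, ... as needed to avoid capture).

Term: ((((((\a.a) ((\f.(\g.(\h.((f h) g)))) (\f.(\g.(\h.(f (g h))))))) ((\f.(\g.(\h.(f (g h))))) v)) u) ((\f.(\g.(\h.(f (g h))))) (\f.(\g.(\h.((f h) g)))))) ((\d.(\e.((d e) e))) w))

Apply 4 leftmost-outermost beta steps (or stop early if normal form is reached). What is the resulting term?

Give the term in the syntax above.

Step 0: ((((((\a.a) ((\f.(\g.(\h.((f h) g)))) (\f.(\g.(\h.(f (g h))))))) ((\f.(\g.(\h.(f (g h))))) v)) u) ((\f.(\g.(\h.(f (g h))))) (\f.(\g.(\h.((f h) g)))))) ((\d.(\e.((d e) e))) w))
Step 1: ((((((\f.(\g.(\h.((f h) g)))) (\f.(\g.(\h.(f (g h)))))) ((\f.(\g.(\h.(f (g h))))) v)) u) ((\f.(\g.(\h.(f (g h))))) (\f.(\g.(\h.((f h) g)))))) ((\d.(\e.((d e) e))) w))
Step 2: (((((\g.(\h.(((\f.(\g.(\h.(f (g h))))) h) g))) ((\f.(\g.(\h.(f (g h))))) v)) u) ((\f.(\g.(\h.(f (g h))))) (\f.(\g.(\h.((f h) g)))))) ((\d.(\e.((d e) e))) w))
Step 3: ((((\h.(((\f.(\g.(\h.(f (g h))))) h) ((\f.(\g.(\h.(f (g h))))) v))) u) ((\f.(\g.(\h.(f (g h))))) (\f.(\g.(\h.((f h) g)))))) ((\d.(\e.((d e) e))) w))
Step 4: (((((\f.(\g.(\h.(f (g h))))) u) ((\f.(\g.(\h.(f (g h))))) v)) ((\f.(\g.(\h.(f (g h))))) (\f.(\g.(\h.((f h) g)))))) ((\d.(\e.((d e) e))) w))

Answer: (((((\f.(\g.(\h.(f (g h))))) u) ((\f.(\g.(\h.(f (g h))))) v)) ((\f.(\g.(\h.(f (g h))))) (\f.(\g.(\h.((f h) g)))))) ((\d.(\e.((d e) e))) w))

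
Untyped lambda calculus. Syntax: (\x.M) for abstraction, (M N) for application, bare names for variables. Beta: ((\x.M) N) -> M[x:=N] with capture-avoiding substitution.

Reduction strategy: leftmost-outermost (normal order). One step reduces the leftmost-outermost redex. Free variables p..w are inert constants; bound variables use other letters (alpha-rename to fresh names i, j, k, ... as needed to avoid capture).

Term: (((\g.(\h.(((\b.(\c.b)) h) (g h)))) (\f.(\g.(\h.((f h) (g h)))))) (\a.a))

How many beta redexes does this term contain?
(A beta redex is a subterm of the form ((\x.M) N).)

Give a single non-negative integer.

Term: (((\g.(\h.(((\b.(\c.b)) h) (g h)))) (\f.(\g.(\h.((f h) (g h)))))) (\a.a))
  Redex: ((\g.(\h.(((\b.(\c.b)) h) (g h)))) (\f.(\g.(\h.((f h) (g h))))))
  Redex: ((\b.(\c.b)) h)
Total redexes: 2

Answer: 2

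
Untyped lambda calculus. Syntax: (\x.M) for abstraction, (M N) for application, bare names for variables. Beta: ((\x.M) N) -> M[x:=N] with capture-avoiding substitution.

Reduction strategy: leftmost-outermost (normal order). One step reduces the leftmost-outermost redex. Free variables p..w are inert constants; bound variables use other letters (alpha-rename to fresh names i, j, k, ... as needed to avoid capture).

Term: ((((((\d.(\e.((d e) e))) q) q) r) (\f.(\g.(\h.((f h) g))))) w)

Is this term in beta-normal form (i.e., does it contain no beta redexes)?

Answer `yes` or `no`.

Answer: no

Derivation:
Term: ((((((\d.(\e.((d e) e))) q) q) r) (\f.(\g.(\h.((f h) g))))) w)
Found 1 beta redex(es).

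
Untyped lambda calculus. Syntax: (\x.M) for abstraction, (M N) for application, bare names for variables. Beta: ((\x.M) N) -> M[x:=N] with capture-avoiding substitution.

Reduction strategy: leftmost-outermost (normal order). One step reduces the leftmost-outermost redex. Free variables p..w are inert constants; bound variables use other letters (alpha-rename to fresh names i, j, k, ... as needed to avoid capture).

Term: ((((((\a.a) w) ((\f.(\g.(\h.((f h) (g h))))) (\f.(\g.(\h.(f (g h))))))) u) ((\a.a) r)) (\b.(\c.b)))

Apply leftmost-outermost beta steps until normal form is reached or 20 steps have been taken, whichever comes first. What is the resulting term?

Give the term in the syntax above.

Step 0: ((((((\a.a) w) ((\f.(\g.(\h.((f h) (g h))))) (\f.(\g.(\h.(f (g h))))))) u) ((\a.a) r)) (\b.(\c.b)))
Step 1: ((((w ((\f.(\g.(\h.((f h) (g h))))) (\f.(\g.(\h.(f (g h))))))) u) ((\a.a) r)) (\b.(\c.b)))
Step 2: ((((w (\g.(\h.(((\f.(\g.(\h.(f (g h))))) h) (g h))))) u) ((\a.a) r)) (\b.(\c.b)))
Step 3: ((((w (\g.(\h.((\g.(\i.(h (g i)))) (g h))))) u) ((\a.a) r)) (\b.(\c.b)))
Step 4: ((((w (\g.(\h.(\i.(h ((g h) i)))))) u) ((\a.a) r)) (\b.(\c.b)))
Step 5: ((((w (\g.(\h.(\i.(h ((g h) i)))))) u) r) (\b.(\c.b)))

Answer: ((((w (\g.(\h.(\i.(h ((g h) i)))))) u) r) (\b.(\c.b)))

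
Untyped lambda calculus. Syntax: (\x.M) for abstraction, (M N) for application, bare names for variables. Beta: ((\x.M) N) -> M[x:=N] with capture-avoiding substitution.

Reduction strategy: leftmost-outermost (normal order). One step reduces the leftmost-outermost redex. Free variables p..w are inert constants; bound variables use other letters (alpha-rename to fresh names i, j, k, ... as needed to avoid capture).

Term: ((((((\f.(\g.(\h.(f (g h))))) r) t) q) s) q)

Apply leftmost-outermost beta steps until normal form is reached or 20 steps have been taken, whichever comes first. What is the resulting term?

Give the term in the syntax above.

Step 0: ((((((\f.(\g.(\h.(f (g h))))) r) t) q) s) q)
Step 1: (((((\g.(\h.(r (g h)))) t) q) s) q)
Step 2: ((((\h.(r (t h))) q) s) q)
Step 3: (((r (t q)) s) q)

Answer: (((r (t q)) s) q)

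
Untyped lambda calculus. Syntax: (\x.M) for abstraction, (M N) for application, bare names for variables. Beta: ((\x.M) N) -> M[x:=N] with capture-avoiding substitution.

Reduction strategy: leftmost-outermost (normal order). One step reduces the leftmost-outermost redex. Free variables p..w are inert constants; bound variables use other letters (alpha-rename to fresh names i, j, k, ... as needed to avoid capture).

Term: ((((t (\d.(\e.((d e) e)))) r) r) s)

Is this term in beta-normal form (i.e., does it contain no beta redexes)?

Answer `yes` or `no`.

Answer: yes

Derivation:
Term: ((((t (\d.(\e.((d e) e)))) r) r) s)
No beta redexes found.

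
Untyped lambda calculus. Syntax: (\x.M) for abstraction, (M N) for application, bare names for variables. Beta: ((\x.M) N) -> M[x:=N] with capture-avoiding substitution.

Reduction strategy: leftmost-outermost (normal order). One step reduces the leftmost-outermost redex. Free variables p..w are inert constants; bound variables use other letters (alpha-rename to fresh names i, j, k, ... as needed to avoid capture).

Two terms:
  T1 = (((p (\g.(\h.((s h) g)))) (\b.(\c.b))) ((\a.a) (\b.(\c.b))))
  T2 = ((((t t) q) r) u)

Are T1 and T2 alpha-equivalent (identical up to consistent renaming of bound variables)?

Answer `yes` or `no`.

Answer: no

Derivation:
Term 1: (((p (\g.(\h.((s h) g)))) (\b.(\c.b))) ((\a.a) (\b.(\c.b))))
Term 2: ((((t t) q) r) u)
Alpha-equivalence: compare structure up to binder renaming.
Result: False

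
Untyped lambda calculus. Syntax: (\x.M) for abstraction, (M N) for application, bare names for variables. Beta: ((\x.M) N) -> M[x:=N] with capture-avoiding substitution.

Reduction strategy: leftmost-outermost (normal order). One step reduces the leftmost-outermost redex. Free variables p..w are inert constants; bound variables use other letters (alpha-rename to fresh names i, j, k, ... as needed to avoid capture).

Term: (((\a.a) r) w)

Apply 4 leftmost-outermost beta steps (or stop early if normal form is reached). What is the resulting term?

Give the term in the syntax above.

Answer: (r w)

Derivation:
Step 0: (((\a.a) r) w)
Step 1: (r w)
Step 2: (normal form reached)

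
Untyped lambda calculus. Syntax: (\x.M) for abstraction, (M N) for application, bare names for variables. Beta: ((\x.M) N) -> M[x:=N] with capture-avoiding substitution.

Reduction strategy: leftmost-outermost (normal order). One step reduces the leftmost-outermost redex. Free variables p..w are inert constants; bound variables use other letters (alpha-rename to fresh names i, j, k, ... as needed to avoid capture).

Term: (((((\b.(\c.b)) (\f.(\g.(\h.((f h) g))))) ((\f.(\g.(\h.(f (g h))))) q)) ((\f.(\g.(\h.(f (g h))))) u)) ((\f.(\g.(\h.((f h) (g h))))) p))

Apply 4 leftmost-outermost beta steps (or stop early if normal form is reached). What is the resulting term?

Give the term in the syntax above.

Step 0: (((((\b.(\c.b)) (\f.(\g.(\h.((f h) g))))) ((\f.(\g.(\h.(f (g h))))) q)) ((\f.(\g.(\h.(f (g h))))) u)) ((\f.(\g.(\h.((f h) (g h))))) p))
Step 1: ((((\c.(\f.(\g.(\h.((f h) g))))) ((\f.(\g.(\h.(f (g h))))) q)) ((\f.(\g.(\h.(f (g h))))) u)) ((\f.(\g.(\h.((f h) (g h))))) p))
Step 2: (((\f.(\g.(\h.((f h) g)))) ((\f.(\g.(\h.(f (g h))))) u)) ((\f.(\g.(\h.((f h) (g h))))) p))
Step 3: ((\g.(\h.((((\f.(\g.(\h.(f (g h))))) u) h) g))) ((\f.(\g.(\h.((f h) (g h))))) p))
Step 4: (\h.((((\f.(\g.(\h.(f (g h))))) u) h) ((\f.(\g.(\h.((f h) (g h))))) p)))

Answer: (\h.((((\f.(\g.(\h.(f (g h))))) u) h) ((\f.(\g.(\h.((f h) (g h))))) p)))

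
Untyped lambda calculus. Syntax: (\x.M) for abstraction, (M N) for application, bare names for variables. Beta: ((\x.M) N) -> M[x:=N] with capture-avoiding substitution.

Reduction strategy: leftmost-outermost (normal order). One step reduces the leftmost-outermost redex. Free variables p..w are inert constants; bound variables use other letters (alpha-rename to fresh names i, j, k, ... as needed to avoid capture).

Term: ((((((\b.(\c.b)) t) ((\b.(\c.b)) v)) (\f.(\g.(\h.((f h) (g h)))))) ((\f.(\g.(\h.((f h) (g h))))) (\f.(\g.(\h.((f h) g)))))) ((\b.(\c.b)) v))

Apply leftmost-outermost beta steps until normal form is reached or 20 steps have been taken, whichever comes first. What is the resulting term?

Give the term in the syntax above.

Step 0: ((((((\b.(\c.b)) t) ((\b.(\c.b)) v)) (\f.(\g.(\h.((f h) (g h)))))) ((\f.(\g.(\h.((f h) (g h))))) (\f.(\g.(\h.((f h) g)))))) ((\b.(\c.b)) v))
Step 1: (((((\c.t) ((\b.(\c.b)) v)) (\f.(\g.(\h.((f h) (g h)))))) ((\f.(\g.(\h.((f h) (g h))))) (\f.(\g.(\h.((f h) g)))))) ((\b.(\c.b)) v))
Step 2: (((t (\f.(\g.(\h.((f h) (g h)))))) ((\f.(\g.(\h.((f h) (g h))))) (\f.(\g.(\h.((f h) g)))))) ((\b.(\c.b)) v))
Step 3: (((t (\f.(\g.(\h.((f h) (g h)))))) (\g.(\h.(((\f.(\g.(\h.((f h) g)))) h) (g h))))) ((\b.(\c.b)) v))
Step 4: (((t (\f.(\g.(\h.((f h) (g h)))))) (\g.(\h.((\g.(\i.((h i) g))) (g h))))) ((\b.(\c.b)) v))
Step 5: (((t (\f.(\g.(\h.((f h) (g h)))))) (\g.(\h.(\i.((h i) (g h)))))) ((\b.(\c.b)) v))
Step 6: (((t (\f.(\g.(\h.((f h) (g h)))))) (\g.(\h.(\i.((h i) (g h)))))) (\c.v))

Answer: (((t (\f.(\g.(\h.((f h) (g h)))))) (\g.(\h.(\i.((h i) (g h)))))) (\c.v))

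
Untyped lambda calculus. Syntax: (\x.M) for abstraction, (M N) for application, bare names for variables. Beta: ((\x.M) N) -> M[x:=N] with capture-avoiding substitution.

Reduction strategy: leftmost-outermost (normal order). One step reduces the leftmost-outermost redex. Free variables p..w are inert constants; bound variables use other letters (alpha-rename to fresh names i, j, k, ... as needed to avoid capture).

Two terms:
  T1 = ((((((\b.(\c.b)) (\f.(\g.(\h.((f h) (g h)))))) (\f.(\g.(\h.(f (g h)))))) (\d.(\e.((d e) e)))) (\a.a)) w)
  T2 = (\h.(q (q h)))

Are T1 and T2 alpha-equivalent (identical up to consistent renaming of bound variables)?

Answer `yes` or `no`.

Term 1: ((((((\b.(\c.b)) (\f.(\g.(\h.((f h) (g h)))))) (\f.(\g.(\h.(f (g h)))))) (\d.(\e.((d e) e)))) (\a.a)) w)
Term 2: (\h.(q (q h)))
Alpha-equivalence: compare structure up to binder renaming.
Result: False

Answer: no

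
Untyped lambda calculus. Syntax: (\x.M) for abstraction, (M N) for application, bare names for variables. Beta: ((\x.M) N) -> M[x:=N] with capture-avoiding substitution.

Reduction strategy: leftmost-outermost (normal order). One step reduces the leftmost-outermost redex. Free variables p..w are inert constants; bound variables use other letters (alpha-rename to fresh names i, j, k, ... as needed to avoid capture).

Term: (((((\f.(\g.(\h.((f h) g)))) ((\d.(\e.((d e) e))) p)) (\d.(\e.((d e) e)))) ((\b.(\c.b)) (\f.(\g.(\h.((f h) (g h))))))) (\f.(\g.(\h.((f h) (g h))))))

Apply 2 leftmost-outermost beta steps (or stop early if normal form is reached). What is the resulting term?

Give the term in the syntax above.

Answer: (((\h.((((\d.(\e.((d e) e))) p) h) (\d.(\e.((d e) e))))) ((\b.(\c.b)) (\f.(\g.(\h.((f h) (g h))))))) (\f.(\g.(\h.((f h) (g h))))))

Derivation:
Step 0: (((((\f.(\g.(\h.((f h) g)))) ((\d.(\e.((d e) e))) p)) (\d.(\e.((d e) e)))) ((\b.(\c.b)) (\f.(\g.(\h.((f h) (g h))))))) (\f.(\g.(\h.((f h) (g h))))))
Step 1: ((((\g.(\h.((((\d.(\e.((d e) e))) p) h) g))) (\d.(\e.((d e) e)))) ((\b.(\c.b)) (\f.(\g.(\h.((f h) (g h))))))) (\f.(\g.(\h.((f h) (g h))))))
Step 2: (((\h.((((\d.(\e.((d e) e))) p) h) (\d.(\e.((d e) e))))) ((\b.(\c.b)) (\f.(\g.(\h.((f h) (g h))))))) (\f.(\g.(\h.((f h) (g h))))))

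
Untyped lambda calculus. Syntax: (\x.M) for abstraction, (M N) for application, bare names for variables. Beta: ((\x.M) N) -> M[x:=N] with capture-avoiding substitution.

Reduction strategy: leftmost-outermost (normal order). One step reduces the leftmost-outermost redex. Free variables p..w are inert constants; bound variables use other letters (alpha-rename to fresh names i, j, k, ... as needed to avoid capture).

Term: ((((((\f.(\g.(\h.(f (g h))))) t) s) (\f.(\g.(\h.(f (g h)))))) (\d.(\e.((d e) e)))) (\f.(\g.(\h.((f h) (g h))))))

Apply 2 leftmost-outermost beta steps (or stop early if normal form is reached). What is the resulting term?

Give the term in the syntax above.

Step 0: ((((((\f.(\g.(\h.(f (g h))))) t) s) (\f.(\g.(\h.(f (g h)))))) (\d.(\e.((d e) e)))) (\f.(\g.(\h.((f h) (g h))))))
Step 1: (((((\g.(\h.(t (g h)))) s) (\f.(\g.(\h.(f (g h)))))) (\d.(\e.((d e) e)))) (\f.(\g.(\h.((f h) (g h))))))
Step 2: ((((\h.(t (s h))) (\f.(\g.(\h.(f (g h)))))) (\d.(\e.((d e) e)))) (\f.(\g.(\h.((f h) (g h))))))

Answer: ((((\h.(t (s h))) (\f.(\g.(\h.(f (g h)))))) (\d.(\e.((d e) e)))) (\f.(\g.(\h.((f h) (g h))))))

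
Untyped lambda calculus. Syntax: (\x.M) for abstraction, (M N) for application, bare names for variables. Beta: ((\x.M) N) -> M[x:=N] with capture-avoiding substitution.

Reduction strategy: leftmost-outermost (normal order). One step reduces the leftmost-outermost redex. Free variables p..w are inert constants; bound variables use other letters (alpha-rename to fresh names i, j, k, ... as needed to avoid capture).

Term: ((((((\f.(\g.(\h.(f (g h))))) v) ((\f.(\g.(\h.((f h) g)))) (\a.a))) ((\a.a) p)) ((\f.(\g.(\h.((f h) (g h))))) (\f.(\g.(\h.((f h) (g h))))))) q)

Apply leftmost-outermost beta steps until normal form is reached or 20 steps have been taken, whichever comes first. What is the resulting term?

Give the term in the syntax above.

Step 0: ((((((\f.(\g.(\h.(f (g h))))) v) ((\f.(\g.(\h.((f h) g)))) (\a.a))) ((\a.a) p)) ((\f.(\g.(\h.((f h) (g h))))) (\f.(\g.(\h.((f h) (g h))))))) q)
Step 1: (((((\g.(\h.(v (g h)))) ((\f.(\g.(\h.((f h) g)))) (\a.a))) ((\a.a) p)) ((\f.(\g.(\h.((f h) (g h))))) (\f.(\g.(\h.((f h) (g h))))))) q)
Step 2: ((((\h.(v (((\f.(\g.(\h.((f h) g)))) (\a.a)) h))) ((\a.a) p)) ((\f.(\g.(\h.((f h) (g h))))) (\f.(\g.(\h.((f h) (g h))))))) q)
Step 3: (((v (((\f.(\g.(\h.((f h) g)))) (\a.a)) ((\a.a) p))) ((\f.(\g.(\h.((f h) (g h))))) (\f.(\g.(\h.((f h) (g h))))))) q)
Step 4: (((v ((\g.(\h.(((\a.a) h) g))) ((\a.a) p))) ((\f.(\g.(\h.((f h) (g h))))) (\f.(\g.(\h.((f h) (g h))))))) q)
Step 5: (((v (\h.(((\a.a) h) ((\a.a) p)))) ((\f.(\g.(\h.((f h) (g h))))) (\f.(\g.(\h.((f h) (g h))))))) q)
Step 6: (((v (\h.(h ((\a.a) p)))) ((\f.(\g.(\h.((f h) (g h))))) (\f.(\g.(\h.((f h) (g h))))))) q)
Step 7: (((v (\h.(h p))) ((\f.(\g.(\h.((f h) (g h))))) (\f.(\g.(\h.((f h) (g h))))))) q)
Step 8: (((v (\h.(h p))) (\g.(\h.(((\f.(\g.(\h.((f h) (g h))))) h) (g h))))) q)
Step 9: (((v (\h.(h p))) (\g.(\h.((\g.(\i.((h i) (g i)))) (g h))))) q)
Step 10: (((v (\h.(h p))) (\g.(\h.(\i.((h i) ((g h) i)))))) q)

Answer: (((v (\h.(h p))) (\g.(\h.(\i.((h i) ((g h) i)))))) q)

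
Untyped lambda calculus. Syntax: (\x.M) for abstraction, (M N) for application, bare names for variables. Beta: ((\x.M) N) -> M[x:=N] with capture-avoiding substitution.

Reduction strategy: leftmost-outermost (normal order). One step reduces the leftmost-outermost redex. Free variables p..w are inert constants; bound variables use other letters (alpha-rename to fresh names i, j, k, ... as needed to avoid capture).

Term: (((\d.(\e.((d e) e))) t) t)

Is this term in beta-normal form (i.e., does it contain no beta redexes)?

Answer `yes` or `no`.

Term: (((\d.(\e.((d e) e))) t) t)
Found 1 beta redex(es).

Answer: no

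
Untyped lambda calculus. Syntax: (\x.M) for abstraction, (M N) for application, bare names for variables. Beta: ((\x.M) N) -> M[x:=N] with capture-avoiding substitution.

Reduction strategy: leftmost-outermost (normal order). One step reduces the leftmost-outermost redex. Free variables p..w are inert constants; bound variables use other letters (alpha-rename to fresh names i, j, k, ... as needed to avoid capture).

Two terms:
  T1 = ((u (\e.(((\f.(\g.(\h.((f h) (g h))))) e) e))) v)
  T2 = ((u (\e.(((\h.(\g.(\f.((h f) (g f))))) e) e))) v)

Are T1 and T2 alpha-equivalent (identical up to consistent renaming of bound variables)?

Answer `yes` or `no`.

Answer: yes

Derivation:
Term 1: ((u (\e.(((\f.(\g.(\h.((f h) (g h))))) e) e))) v)
Term 2: ((u (\e.(((\h.(\g.(\f.((h f) (g f))))) e) e))) v)
Alpha-equivalence: compare structure up to binder renaming.
Result: True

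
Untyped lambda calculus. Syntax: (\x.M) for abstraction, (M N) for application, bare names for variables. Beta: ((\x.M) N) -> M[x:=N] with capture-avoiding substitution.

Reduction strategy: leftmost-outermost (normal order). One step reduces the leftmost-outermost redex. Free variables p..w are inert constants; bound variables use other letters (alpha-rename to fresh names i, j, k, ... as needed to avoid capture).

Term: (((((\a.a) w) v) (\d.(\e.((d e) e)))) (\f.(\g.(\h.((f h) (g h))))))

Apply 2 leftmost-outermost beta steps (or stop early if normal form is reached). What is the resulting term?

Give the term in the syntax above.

Step 0: (((((\a.a) w) v) (\d.(\e.((d e) e)))) (\f.(\g.(\h.((f h) (g h))))))
Step 1: (((w v) (\d.(\e.((d e) e)))) (\f.(\g.(\h.((f h) (g h))))))
Step 2: (normal form reached)

Answer: (((w v) (\d.(\e.((d e) e)))) (\f.(\g.(\h.((f h) (g h))))))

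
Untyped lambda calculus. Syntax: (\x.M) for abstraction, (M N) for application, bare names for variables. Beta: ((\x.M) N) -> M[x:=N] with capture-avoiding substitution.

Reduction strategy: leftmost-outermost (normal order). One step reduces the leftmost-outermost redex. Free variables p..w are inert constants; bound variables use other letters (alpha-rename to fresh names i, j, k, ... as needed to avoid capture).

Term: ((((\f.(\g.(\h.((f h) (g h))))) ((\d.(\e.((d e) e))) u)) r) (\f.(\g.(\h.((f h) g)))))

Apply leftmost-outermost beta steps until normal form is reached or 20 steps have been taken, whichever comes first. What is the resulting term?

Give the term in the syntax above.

Step 0: ((((\f.(\g.(\h.((f h) (g h))))) ((\d.(\e.((d e) e))) u)) r) (\f.(\g.(\h.((f h) g)))))
Step 1: (((\g.(\h.((((\d.(\e.((d e) e))) u) h) (g h)))) r) (\f.(\g.(\h.((f h) g)))))
Step 2: ((\h.((((\d.(\e.((d e) e))) u) h) (r h))) (\f.(\g.(\h.((f h) g)))))
Step 3: ((((\d.(\e.((d e) e))) u) (\f.(\g.(\h.((f h) g))))) (r (\f.(\g.(\h.((f h) g))))))
Step 4: (((\e.((u e) e)) (\f.(\g.(\h.((f h) g))))) (r (\f.(\g.(\h.((f h) g))))))
Step 5: (((u (\f.(\g.(\h.((f h) g))))) (\f.(\g.(\h.((f h) g))))) (r (\f.(\g.(\h.((f h) g))))))

Answer: (((u (\f.(\g.(\h.((f h) g))))) (\f.(\g.(\h.((f h) g))))) (r (\f.(\g.(\h.((f h) g))))))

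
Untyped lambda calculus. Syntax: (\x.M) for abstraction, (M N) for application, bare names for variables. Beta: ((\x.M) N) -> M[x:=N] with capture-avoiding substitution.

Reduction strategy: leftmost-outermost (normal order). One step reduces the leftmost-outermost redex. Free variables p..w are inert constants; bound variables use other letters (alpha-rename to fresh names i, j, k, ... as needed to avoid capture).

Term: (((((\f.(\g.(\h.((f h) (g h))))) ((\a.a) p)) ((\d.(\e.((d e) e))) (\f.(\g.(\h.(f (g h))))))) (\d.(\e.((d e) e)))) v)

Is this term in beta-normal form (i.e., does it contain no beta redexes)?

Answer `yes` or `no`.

Term: (((((\f.(\g.(\h.((f h) (g h))))) ((\a.a) p)) ((\d.(\e.((d e) e))) (\f.(\g.(\h.(f (g h))))))) (\d.(\e.((d e) e)))) v)
Found 3 beta redex(es).

Answer: no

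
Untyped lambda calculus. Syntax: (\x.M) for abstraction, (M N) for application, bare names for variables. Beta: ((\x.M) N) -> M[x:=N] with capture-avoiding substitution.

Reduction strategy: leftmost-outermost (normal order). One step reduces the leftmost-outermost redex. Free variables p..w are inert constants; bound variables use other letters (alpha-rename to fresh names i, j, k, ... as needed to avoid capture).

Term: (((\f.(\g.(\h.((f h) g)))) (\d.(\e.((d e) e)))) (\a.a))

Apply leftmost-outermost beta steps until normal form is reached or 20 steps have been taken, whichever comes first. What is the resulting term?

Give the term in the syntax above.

Step 0: (((\f.(\g.(\h.((f h) g)))) (\d.(\e.((d e) e)))) (\a.a))
Step 1: ((\g.(\h.(((\d.(\e.((d e) e))) h) g))) (\a.a))
Step 2: (\h.(((\d.(\e.((d e) e))) h) (\a.a)))
Step 3: (\h.((\e.((h e) e)) (\a.a)))
Step 4: (\h.((h (\a.a)) (\a.a)))

Answer: (\h.((h (\a.a)) (\a.a)))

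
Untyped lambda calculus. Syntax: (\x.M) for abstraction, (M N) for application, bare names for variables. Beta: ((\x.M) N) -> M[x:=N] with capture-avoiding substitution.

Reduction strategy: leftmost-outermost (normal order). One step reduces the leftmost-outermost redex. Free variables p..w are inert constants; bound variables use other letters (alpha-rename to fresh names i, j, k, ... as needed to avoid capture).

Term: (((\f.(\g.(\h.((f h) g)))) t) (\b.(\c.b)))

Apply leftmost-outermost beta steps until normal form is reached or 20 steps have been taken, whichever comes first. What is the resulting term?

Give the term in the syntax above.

Answer: (\h.((t h) (\b.(\c.b))))

Derivation:
Step 0: (((\f.(\g.(\h.((f h) g)))) t) (\b.(\c.b)))
Step 1: ((\g.(\h.((t h) g))) (\b.(\c.b)))
Step 2: (\h.((t h) (\b.(\c.b))))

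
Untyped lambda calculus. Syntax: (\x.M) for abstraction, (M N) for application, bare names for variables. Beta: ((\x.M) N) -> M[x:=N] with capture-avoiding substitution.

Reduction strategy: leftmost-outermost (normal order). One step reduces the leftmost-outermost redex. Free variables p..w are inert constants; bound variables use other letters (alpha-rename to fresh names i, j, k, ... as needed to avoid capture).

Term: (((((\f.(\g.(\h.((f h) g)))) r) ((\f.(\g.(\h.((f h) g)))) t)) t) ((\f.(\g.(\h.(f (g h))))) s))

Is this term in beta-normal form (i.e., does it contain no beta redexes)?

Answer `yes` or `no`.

Term: (((((\f.(\g.(\h.((f h) g)))) r) ((\f.(\g.(\h.((f h) g)))) t)) t) ((\f.(\g.(\h.(f (g h))))) s))
Found 3 beta redex(es).

Answer: no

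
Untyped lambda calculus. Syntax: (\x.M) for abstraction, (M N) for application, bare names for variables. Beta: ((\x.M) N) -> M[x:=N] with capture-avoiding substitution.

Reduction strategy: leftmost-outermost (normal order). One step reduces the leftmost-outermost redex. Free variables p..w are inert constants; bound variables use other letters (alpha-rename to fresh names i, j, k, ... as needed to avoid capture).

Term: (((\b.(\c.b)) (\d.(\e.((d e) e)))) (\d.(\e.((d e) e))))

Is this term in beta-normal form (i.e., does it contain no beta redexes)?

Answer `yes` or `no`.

Answer: no

Derivation:
Term: (((\b.(\c.b)) (\d.(\e.((d e) e)))) (\d.(\e.((d e) e))))
Found 1 beta redex(es).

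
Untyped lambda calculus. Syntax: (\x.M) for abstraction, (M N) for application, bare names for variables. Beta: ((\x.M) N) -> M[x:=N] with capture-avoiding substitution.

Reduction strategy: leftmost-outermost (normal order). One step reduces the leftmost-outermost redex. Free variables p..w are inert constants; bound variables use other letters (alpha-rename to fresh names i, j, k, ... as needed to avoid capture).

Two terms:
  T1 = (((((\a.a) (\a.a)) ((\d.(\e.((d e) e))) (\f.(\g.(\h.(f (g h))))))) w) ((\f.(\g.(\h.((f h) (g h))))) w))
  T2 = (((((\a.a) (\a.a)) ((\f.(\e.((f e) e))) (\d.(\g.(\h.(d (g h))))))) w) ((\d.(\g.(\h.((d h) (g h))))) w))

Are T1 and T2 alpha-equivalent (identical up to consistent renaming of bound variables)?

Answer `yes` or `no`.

Term 1: (((((\a.a) (\a.a)) ((\d.(\e.((d e) e))) (\f.(\g.(\h.(f (g h))))))) w) ((\f.(\g.(\h.((f h) (g h))))) w))
Term 2: (((((\a.a) (\a.a)) ((\f.(\e.((f e) e))) (\d.(\g.(\h.(d (g h))))))) w) ((\d.(\g.(\h.((d h) (g h))))) w))
Alpha-equivalence: compare structure up to binder renaming.
Result: True

Answer: yes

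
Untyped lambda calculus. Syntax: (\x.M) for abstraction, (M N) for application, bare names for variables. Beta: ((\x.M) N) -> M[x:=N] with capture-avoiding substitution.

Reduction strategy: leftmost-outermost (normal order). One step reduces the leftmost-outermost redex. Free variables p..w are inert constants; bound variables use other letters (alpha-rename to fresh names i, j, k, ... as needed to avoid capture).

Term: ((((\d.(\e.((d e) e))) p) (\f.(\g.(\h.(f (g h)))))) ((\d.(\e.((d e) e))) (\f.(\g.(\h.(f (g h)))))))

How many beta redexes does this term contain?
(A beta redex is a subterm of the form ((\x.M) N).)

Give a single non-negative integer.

Term: ((((\d.(\e.((d e) e))) p) (\f.(\g.(\h.(f (g h)))))) ((\d.(\e.((d e) e))) (\f.(\g.(\h.(f (g h)))))))
  Redex: ((\d.(\e.((d e) e))) p)
  Redex: ((\d.(\e.((d e) e))) (\f.(\g.(\h.(f (g h))))))
Total redexes: 2

Answer: 2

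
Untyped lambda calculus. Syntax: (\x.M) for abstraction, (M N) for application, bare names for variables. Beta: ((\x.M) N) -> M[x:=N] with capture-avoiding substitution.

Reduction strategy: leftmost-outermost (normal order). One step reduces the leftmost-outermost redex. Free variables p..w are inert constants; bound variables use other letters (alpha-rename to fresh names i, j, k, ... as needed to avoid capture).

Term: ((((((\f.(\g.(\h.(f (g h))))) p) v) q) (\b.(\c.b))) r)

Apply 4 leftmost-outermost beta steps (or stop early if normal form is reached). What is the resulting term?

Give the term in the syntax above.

Answer: (((p (v q)) (\b.(\c.b))) r)

Derivation:
Step 0: ((((((\f.(\g.(\h.(f (g h))))) p) v) q) (\b.(\c.b))) r)
Step 1: (((((\g.(\h.(p (g h)))) v) q) (\b.(\c.b))) r)
Step 2: ((((\h.(p (v h))) q) (\b.(\c.b))) r)
Step 3: (((p (v q)) (\b.(\c.b))) r)
Step 4: (normal form reached)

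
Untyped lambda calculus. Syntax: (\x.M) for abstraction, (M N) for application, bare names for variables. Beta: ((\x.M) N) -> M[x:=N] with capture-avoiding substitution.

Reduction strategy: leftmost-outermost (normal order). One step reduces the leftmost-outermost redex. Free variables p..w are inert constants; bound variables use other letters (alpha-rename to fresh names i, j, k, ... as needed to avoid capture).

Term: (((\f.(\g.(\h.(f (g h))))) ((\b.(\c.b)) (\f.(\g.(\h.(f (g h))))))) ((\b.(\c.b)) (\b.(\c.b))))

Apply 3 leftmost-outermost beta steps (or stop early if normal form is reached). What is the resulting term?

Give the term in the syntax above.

Answer: (\h.((\c.(\f.(\g.(\h.(f (g h)))))) (((\b.(\c.b)) (\b.(\c.b))) h)))

Derivation:
Step 0: (((\f.(\g.(\h.(f (g h))))) ((\b.(\c.b)) (\f.(\g.(\h.(f (g h))))))) ((\b.(\c.b)) (\b.(\c.b))))
Step 1: ((\g.(\h.(((\b.(\c.b)) (\f.(\g.(\h.(f (g h)))))) (g h)))) ((\b.(\c.b)) (\b.(\c.b))))
Step 2: (\h.(((\b.(\c.b)) (\f.(\g.(\h.(f (g h)))))) (((\b.(\c.b)) (\b.(\c.b))) h)))
Step 3: (\h.((\c.(\f.(\g.(\h.(f (g h)))))) (((\b.(\c.b)) (\b.(\c.b))) h)))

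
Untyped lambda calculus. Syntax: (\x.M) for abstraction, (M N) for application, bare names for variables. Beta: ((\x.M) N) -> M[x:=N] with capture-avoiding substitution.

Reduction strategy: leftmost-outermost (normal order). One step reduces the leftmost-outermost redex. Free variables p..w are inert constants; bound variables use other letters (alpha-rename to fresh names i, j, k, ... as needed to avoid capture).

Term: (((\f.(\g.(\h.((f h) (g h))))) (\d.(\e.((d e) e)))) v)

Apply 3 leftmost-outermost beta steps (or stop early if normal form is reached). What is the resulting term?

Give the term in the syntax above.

Answer: (\h.((\e.((h e) e)) (v h)))

Derivation:
Step 0: (((\f.(\g.(\h.((f h) (g h))))) (\d.(\e.((d e) e)))) v)
Step 1: ((\g.(\h.(((\d.(\e.((d e) e))) h) (g h)))) v)
Step 2: (\h.(((\d.(\e.((d e) e))) h) (v h)))
Step 3: (\h.((\e.((h e) e)) (v h)))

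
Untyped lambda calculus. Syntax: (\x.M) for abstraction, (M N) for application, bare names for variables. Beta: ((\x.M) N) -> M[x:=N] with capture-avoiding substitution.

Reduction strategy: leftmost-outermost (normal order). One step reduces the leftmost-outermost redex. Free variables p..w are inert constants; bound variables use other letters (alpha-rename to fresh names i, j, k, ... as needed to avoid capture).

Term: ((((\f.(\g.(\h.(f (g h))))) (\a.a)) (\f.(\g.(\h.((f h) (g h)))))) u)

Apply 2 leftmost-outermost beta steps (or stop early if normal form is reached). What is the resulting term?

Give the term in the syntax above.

Answer: ((\h.((\a.a) ((\f.(\g.(\h.((f h) (g h))))) h))) u)

Derivation:
Step 0: ((((\f.(\g.(\h.(f (g h))))) (\a.a)) (\f.(\g.(\h.((f h) (g h)))))) u)
Step 1: (((\g.(\h.((\a.a) (g h)))) (\f.(\g.(\h.((f h) (g h)))))) u)
Step 2: ((\h.((\a.a) ((\f.(\g.(\h.((f h) (g h))))) h))) u)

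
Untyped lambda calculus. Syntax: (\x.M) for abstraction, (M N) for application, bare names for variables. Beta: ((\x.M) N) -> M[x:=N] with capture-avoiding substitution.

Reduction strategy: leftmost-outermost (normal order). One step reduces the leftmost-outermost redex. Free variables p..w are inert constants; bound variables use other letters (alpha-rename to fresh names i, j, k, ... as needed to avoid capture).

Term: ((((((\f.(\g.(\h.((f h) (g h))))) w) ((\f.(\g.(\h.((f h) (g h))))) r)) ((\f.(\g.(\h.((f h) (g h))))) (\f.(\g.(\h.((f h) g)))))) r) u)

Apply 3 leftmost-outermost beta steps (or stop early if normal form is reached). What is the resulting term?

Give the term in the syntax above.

Answer: ((((w ((\f.(\g.(\h.((f h) (g h))))) (\f.(\g.(\h.((f h) g)))))) (((\f.(\g.(\h.((f h) (g h))))) r) ((\f.(\g.(\h.((f h) (g h))))) (\f.(\g.(\h.((f h) g))))))) r) u)

Derivation:
Step 0: ((((((\f.(\g.(\h.((f h) (g h))))) w) ((\f.(\g.(\h.((f h) (g h))))) r)) ((\f.(\g.(\h.((f h) (g h))))) (\f.(\g.(\h.((f h) g)))))) r) u)
Step 1: (((((\g.(\h.((w h) (g h)))) ((\f.(\g.(\h.((f h) (g h))))) r)) ((\f.(\g.(\h.((f h) (g h))))) (\f.(\g.(\h.((f h) g)))))) r) u)
Step 2: ((((\h.((w h) (((\f.(\g.(\h.((f h) (g h))))) r) h))) ((\f.(\g.(\h.((f h) (g h))))) (\f.(\g.(\h.((f h) g)))))) r) u)
Step 3: ((((w ((\f.(\g.(\h.((f h) (g h))))) (\f.(\g.(\h.((f h) g)))))) (((\f.(\g.(\h.((f h) (g h))))) r) ((\f.(\g.(\h.((f h) (g h))))) (\f.(\g.(\h.((f h) g))))))) r) u)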